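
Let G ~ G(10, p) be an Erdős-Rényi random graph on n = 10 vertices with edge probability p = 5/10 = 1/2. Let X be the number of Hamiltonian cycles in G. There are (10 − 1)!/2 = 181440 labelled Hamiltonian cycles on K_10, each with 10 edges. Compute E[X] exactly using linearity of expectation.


K_10 has (10 − 1)!/2 = 181440 labelled Hamiltonian cycles.
For each such Hamiltonian cycle H, let X_H = 1 if all 10 edges of H are present in G. Then P[X_H = 1] = p^{10} = (1/2)^{10} = 1/1024.
By linearity of expectation: E[X] = Σ_H E[X_H] = 181440 · p^{10} = 181440 · 1/1024 = 2835/16.
Numerically: E[X] ≈ 177.188.

E[X] = 181440 · (1/2)^{10} = 2835/16 ≈ 177.188.


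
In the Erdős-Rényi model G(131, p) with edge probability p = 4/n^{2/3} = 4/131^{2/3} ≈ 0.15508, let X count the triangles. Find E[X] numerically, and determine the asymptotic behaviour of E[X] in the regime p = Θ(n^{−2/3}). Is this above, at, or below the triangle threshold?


Number of potential triangles: C(131, 3) = 366145.
Each occurs with probability p³ ≈ (0.15508)³ ≈ 3.7293864e-03.
By linearity: E[X] = C(131, 3)·p³ ≈ 366145 · 3.7293864e-03 ≈ 1365.49618.
Since α = 2/3 < 1, p = c/n^{2/3} ≫ 1/n is above the triangle threshold p ~ 1/n. Asymptotically E[X] ~ (c³/6)·n^{3(1−α)} = (4³/6)·n^{1} → ∞; triangles are abundant w.h.p.

E[X] ≈ 1365.49618; in regime p = Θ(1/n^{2/3}) E[X] diverges (above the triangle threshold p ~ 1/n).


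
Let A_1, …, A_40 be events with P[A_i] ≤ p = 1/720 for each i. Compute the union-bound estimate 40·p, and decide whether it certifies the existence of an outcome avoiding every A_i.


Union bound: P[∪_{i=1}^{40} A_i] ≤ Σ_i P[A_i] ≤ 40·p = 40·(1/720) = 1/18.
Numerically: 1/18 ≈ 0.05556.
Is 1/18 < 1? YES.
Since P[∪ A_i] ≤ 1/18 < 1, the complement has P[∩ A_i^c] ≥ 1 − 1/18 = 17/18 > 0, so some outcome avoids every A_i.

40·p = 1/18 ≈ 0.05556; existence CERTIFIED by the union bound.


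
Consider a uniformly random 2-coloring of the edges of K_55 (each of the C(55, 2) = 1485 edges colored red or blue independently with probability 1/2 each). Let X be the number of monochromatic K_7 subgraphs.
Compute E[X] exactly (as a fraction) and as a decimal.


Let X = Σ_S X_S over the C(55, 7) = 202927725 subsets S of size 7, where X_S = 1 if the K_7 on S is monochromatic.
For a fixed S, the K_7 on S has C(7, 2) = 21 edges. P[all 21 edges red] = (1/2)^21, and likewise for blue, so P[monochromatic] = 2·(1/2)^21 = 2^{1 − 21} = 1/1048576.
Summing: E[X] = C(55, 7) · 2^{1 − 21} = 202927725 · 1/1048576 = 202927725/1048576.
Numerically: E[X] ≈ 193.526959.

E[X] = C(55,7)·2^(1−C(7,2)) = 202927725/1048576 ≈ 193.526959.


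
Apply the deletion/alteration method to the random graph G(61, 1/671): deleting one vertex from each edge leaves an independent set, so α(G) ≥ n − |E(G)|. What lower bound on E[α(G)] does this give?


E[|E(G)|] = C(61, 2)·p = 1830 · (1/671) = 30/11.
E[α(G)] ≥ n − E[|E(G)|] = 61 − 30/11 = 641/11.
Numerically: ≈ 58.272727.
(This is only a lower bound; the true E[α(G)] may be larger.)

E[α(G)] ≥ 641/11 ≈ 58.272727.


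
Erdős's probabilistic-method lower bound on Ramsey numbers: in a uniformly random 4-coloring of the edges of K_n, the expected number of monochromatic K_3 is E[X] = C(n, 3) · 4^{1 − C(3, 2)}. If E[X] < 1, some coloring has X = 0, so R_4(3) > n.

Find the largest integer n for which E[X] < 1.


We need C(n, 3) · 4^{1 − 3} < 1, i.e. C(n, 3) < 4^{3 − 1} = 16.
Check values of n near the boundary:
  n = 3: C(3, 3) = 1; 1 < 16? YES
  n = 4: C(4, 3) = 4; 4 < 16? YES
  n = 5: C(5, 3) = 10; 10 < 16? YES
  n = 6: C(6, 3) = 20; 20 < 16? NO
  n = 7: C(7, 3) = 35; 35 < 16? NO
  n = 8: C(8, 3) = 56; 56 < 16? NO
The largest n with C(n, 3) < 16 is n = 5 (where E[X] = 5/8 ≈ 0.625). Hence R_4(3) > 5, i.e. R_4(3) ≥ 6.

Largest n = 5; hence R_4(3) > 5.


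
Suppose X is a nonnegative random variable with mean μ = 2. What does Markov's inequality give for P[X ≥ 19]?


μ = E[X] = 2, a = 19.
Markov: P[X ≥ 19] ≤ μ/a = (2)/19 = 2/19.
Numerically: ≈ 0.10526.
(Since a = 19 > μ = 2.00000, the bound 2/19 is < 1 and informative.)

P[X ≥ 19] ≤ 2/19 ≈ 0.10526.


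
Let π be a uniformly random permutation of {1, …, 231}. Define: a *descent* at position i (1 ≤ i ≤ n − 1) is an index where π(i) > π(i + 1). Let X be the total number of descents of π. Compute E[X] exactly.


Write X = Σ X_I over i = 1, …, 230, with X_I the indicator of one descent.
There are 230 indicators.
For each fixed i, the pair (π(i), π(i+1)) is a uniformly random ordered pair of distinct values from {1, …, 231}; by symmetry P[π(i) > π(i+1)] = 1/2.
By linearity: E[X] = 230 · (1/2) = (231 − 1) · (1/2) = 115 ≈ 115.0000.

E[X] = 115 = 115.0000.


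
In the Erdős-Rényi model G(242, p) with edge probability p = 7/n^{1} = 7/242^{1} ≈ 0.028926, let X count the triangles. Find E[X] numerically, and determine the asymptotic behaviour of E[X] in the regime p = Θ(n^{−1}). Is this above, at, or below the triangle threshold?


Number of potential triangles: C(242, 3) = 2332880.
Each occurs with probability p³ ≈ (0.028926)³ ≈ 2.4201820e-05.
By linearity: E[X] = C(242, 3)·p³ ≈ 2332880 · 2.4201820e-05 ≈ 56.45994.
Here α = 1, so p = 7/n is exactly at the triangle threshold p ~ 1/n. Asymptotically E[X] → c³/6 = 7³/6 = 343/6 ≈ 57.16667, a bounded constant. In this regime the triangle count is asymptotically Poisson(c³/6).

E[X] ≈ 56.45994; in regime p = Θ(1/n^{1}) E[X] stays bounded (at the triangle threshold p ~ 1/n).


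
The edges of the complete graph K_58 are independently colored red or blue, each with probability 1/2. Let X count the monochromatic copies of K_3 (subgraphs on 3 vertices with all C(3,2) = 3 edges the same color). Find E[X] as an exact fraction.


Let X = Σ_S X_S over the C(58, 3) = 30856 subsets S of size 3, where X_S = 1 if the K_3 on S is monochromatic.
For a fixed S, the K_3 on S has C(3, 2) = 3 edges. P[all 3 edges red] = (1/2)^3, and likewise for blue, so P[monochromatic] = 2·(1/2)^3 = 2^{1 − 3} = 1/4.
By linearity of expectation: E[X] = C(58, 3) · 2^{1 − 3} = 30856 · 1/4 = 7714.
Numerically: E[X] ≈ 7714.000.

E[X] = C(58,3)·2^(1−C(3,2)) = 7714 ≈ 7714.000.


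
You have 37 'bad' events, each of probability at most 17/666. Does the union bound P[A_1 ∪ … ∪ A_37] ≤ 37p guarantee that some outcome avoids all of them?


Union bound: P[∪_{i=1}^{37} A_i] ≤ Σ_i P[A_i] ≤ 37·p = 37·(17/666) = 17/18.
Numerically: 17/18 ≈ 0.944.
Is 17/18 < 1? YES.
Since P[∪ A_i] ≤ 17/18 < 1, the complement has P[∩ A_i^c] ≥ 1 − 17/18 = 1/18 > 0, so some outcome avoids every A_i.

37·p = 17/18 ≈ 0.944; existence CERTIFIED by the union bound.


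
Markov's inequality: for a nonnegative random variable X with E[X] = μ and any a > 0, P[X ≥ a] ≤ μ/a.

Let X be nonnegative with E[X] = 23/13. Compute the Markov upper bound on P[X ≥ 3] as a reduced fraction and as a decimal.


μ = E[X] = 23/13, a = 3.
Markov: P[X ≥ 3] ≤ μ/a = (23/13)/3 = 23/39.
Numerically: ≈ 0.5897.
(Since a = 3 > μ = 1.7692, the bound 23/39 is < 1 and informative.)

P[X ≥ 3] ≤ 23/39 ≈ 0.5897.


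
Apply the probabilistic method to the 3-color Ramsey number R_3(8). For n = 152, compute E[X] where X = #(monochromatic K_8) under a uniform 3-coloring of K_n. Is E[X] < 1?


E[X] = C(152, 8) · 3^{1 − 28} = 5859727868575 · 3^{−27} = 5859727868575/7625597484987.
As a reduced fraction: E[X] = 5859727868575/7625597484987 ≈ 0.768.
Is E[X] < 1? YES.
Since E[X] < 1, there exists a 3-coloring of K_{152} with no monochromatic K_8; hence R_3(8) > 152.

E[X] = 5859727868575/7625597484987 ≈ 0.768; E[X] < 1, so R_3(8) > 152.


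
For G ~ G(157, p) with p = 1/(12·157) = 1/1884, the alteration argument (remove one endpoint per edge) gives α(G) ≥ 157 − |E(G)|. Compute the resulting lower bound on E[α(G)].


E[|E(G)|] = C(157, 2)·p = 12246 · (1/1884) = 13/2.
E[α(G)] ≥ n − E[|E(G)|] = 157 − 13/2 = 301/2.
Numerically: ≈ 150.50000.
(This is only a lower bound; the true E[α(G)] may be larger.)

E[α(G)] ≥ 301/2 ≈ 150.50000.


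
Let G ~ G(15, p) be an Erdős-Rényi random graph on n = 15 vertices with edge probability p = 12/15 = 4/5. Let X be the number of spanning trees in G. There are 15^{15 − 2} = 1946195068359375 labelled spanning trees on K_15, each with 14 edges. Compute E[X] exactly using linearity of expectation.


K_15 has 15^{15 − 2} = 1946195068359375 labelled spanning trees.
For each such spanning tree H, let X_H = 1 if all 14 edges of H are present in G. Then P[X_H = 1] = p^{14} = (4/5)^{14} = 268435456/6103515625.
By linearity: E[X] = Σ_H E[X_H] = 1946195068359375 · p^{14} = 1946195068359375 · 268435456/6103515625 = 427972821516288/5.
Numerically: E[X] ≈ 8.56e+13.

E[X] = 1946195068359375 · (4/5)^{14} = 427972821516288/5 ≈ 8.56e+13.


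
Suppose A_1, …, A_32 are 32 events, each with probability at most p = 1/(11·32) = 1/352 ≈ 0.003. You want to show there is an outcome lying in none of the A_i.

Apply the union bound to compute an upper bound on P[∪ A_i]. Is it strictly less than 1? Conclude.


Union bound: P[∪_{i=1}^{32} A_i] ≤ Σ_i P[A_i] ≤ 32·p = 32·(1/352) = 1/11.
Numerically: 1/11 ≈ 0.091.
Is 1/11 < 1? YES.
Since P[∪ A_i] ≤ 1/11 < 1, the complement has P[∩ A_i^c] ≥ 1 − 1/11 = 10/11 > 0, so some outcome avoids every A_i.

32·p = 1/11 ≈ 0.091; existence CERTIFIED by the union bound.


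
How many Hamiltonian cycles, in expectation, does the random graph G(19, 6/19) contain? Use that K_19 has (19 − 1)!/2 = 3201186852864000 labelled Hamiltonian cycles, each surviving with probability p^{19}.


K_19 has (19 − 1)!/2 = 3201186852864000 labelled Hamiltonian cycles.
For each such Hamiltonian cycle H, let X_H = 1 if all 19 edges of H are present in G. Then P[X_H = 1] = p^{19} = (6/19)^{19} = 609359740010496/1978419655660313589123979.
By linearity: E[X] = Σ_H E[X_H] = 3201186852864000 · p^{19} = 3201186852864000 · 609359740010496/1978419655660313589123979 = 1950674388386224952567660544000/1978419655660313589123979.
Numerically: E[X] ≈ 9.86e+05.

E[X] = 3201186852864000 · (6/19)^{19} = 1950674388386224952567660544000/1978419655660313589123979 ≈ 9.86e+05.


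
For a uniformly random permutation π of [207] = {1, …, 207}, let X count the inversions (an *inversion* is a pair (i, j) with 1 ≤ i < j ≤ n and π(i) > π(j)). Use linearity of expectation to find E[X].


Write X = Σ X_I over the C(207, 2) = 21321 pairs i < j, with X_I the indicator of one inversion.
There are 21321 indicators.
For each fixed pair i < j, the values π(i) and π(j) are two distinct elements of {1, …, 207} in uniformly random order; by symmetry P[π(i) > π(j)] = 1/2.
By linearity: E[X] = 21321 · (1/2) = C(207, 2) · (1/2) = 21321/2 = 21321/2 ≈ 10660.500.

E[X] = 21321/2 = 10660.500.


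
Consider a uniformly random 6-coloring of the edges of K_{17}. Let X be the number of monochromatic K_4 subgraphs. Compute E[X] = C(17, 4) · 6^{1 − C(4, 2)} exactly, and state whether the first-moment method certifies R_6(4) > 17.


E[X] = C(17, 4) · 6^{1 − 6} = 2380 · 6^{−5} = 2380/7776.
As a reduced fraction: E[X] = 595/1944 ≈ 0.3061.
Is E[X] < 1? YES.
Since E[X] < 1, there exists a 6-coloring of K_{17} with no monochromatic K_4; hence R_6(4) > 17.

E[X] = 595/1944 ≈ 0.3061; E[X] < 1, so R_6(4) > 17.


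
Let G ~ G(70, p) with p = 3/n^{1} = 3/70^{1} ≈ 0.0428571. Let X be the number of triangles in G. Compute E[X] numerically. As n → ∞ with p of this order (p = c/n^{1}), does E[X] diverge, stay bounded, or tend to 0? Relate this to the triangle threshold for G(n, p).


Number of potential triangles: C(70, 3) = 54740.
Each occurs with probability p³ ≈ (0.0428571)³ ≈ 7.87172012e-05.
By linearity: E[X] = C(70, 3)·p³ ≈ 54740 · 7.87172012e-05 ≈ 4.308980.
Here α = 1, so p = 3/n is exactly at the triangle threshold p ~ 1/n. Asymptotically E[X] → c³/6 = 3³/6 = 9/2 ≈ 4.500000, a bounded constant. In this regime the triangle count is asymptotically Poisson(c³/6).

E[X] ≈ 4.308980; in regime p = Θ(1/n^{1}) E[X] stays bounded (at the triangle threshold p ~ 1/n).


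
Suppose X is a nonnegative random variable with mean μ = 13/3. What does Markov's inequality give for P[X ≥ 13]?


μ = E[X] = 13/3, a = 13.
Markov: P[X ≥ 13] ≤ μ/a = (13/3)/13 = 1/3.
Numerically: ≈ 0.3333.
(Since a = 13 > μ = 4.3333, the bound 1/3 is < 1 and informative.)

P[X ≥ 13] ≤ 1/3 ≈ 0.3333.


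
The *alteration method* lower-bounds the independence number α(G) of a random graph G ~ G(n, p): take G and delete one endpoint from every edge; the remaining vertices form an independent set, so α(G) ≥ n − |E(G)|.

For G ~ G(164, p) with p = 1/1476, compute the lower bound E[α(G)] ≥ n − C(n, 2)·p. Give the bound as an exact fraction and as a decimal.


E[|E(G)|] = C(164, 2)·p = 13366 · (1/1476) = 163/18.
E[α(G)] ≥ n − E[|E(G)|] = 164 − 163/18 = 2789/18.
Numerically: ≈ 154.944444.
(This is only a lower bound; the true E[α(G)] may be larger.)

E[α(G)] ≥ 2789/18 ≈ 154.944444.


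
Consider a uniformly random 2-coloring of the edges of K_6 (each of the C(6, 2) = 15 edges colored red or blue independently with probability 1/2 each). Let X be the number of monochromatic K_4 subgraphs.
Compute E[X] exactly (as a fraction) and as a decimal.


Let X = Σ_S X_S over the C(6, 4) = 15 subsets S of size 4, where X_S = 1 if the K_4 on S is monochromatic.
For a fixed S, the K_4 on S has C(4, 2) = 6 edges. P[all 6 edges red] = (1/2)^6, and likewise for blue, so P[monochromatic] = 2·(1/2)^6 = 2^{1 − 6} = 1/32.
Summing: E[X] = C(6, 4) · 2^{1 − 6} = 15 · 1/32 = 15/32.
Numerically: E[X] ≈ 0.469.

E[X] = C(6,4)·2^(1−C(4,2)) = 15/32 ≈ 0.469.


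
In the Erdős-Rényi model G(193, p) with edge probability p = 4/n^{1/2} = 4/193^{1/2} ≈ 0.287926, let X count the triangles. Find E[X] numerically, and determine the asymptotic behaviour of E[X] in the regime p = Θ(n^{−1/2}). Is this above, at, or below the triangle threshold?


Number of potential triangles: C(193, 3) = 1179616.
Each occurs with probability p³ ≈ (0.287926)³ ≈ 2.38695378e-02.
By linearity: E[X] = C(193, 3)·p³ ≈ 1179616 · 2.38695378e-02 ≈ 28156.888759.
Since α = 1/2 < 1, p = c/n^{1/2} ≫ 1/n is above the triangle threshold p ~ 1/n. Asymptotically E[X] ~ (c³/6)·n^{3(1−α)} = (4³/6)·n^{1.5} → ∞; triangles are abundant w.h.p.

E[X] ≈ 28156.888759; in regime p = Θ(1/n^{1/2}) E[X] diverges (above the triangle threshold p ~ 1/n).


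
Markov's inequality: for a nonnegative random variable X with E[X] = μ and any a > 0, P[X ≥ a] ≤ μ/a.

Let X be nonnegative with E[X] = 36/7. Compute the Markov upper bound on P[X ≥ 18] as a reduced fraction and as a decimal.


μ = E[X] = 36/7, a = 18.
Markov: P[X ≥ 18] ≤ μ/a = (36/7)/18 = 2/7.
Numerically: ≈ 0.28571.
(Since a = 18 > μ = 5.14286, the bound 2/7 is < 1 and informative.)

P[X ≥ 18] ≤ 2/7 ≈ 0.28571.


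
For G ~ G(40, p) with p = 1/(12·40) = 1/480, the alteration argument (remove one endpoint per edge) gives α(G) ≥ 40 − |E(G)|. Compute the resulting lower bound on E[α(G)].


E[|E(G)|] = C(40, 2)·p = 780 · (1/480) = 13/8.
E[α(G)] ≥ n − E[|E(G)|] = 40 − 13/8 = 307/8.
Numerically: ≈ 38.3750.
(This is only a lower bound; the true E[α(G)] may be larger.)

E[α(G)] ≥ 307/8 ≈ 38.3750.


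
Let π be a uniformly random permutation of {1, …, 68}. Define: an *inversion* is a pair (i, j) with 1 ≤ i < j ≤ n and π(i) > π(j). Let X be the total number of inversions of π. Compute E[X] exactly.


Write X = Σ X_I over the C(68, 2) = 2278 pairs i < j, with X_I the indicator of one inversion.
There are 2278 indicators.
For each fixed pair i < j, the values π(i) and π(j) are two distinct elements of {1, …, 68} in uniformly random order; by symmetry P[π(i) > π(j)] = 1/2.
By linearity: E[X] = 2278 · (1/2) = C(68, 2) · (1/2) = 2278/2 = 1139 ≈ 1139.00000.

E[X] = 1139 = 1139.00000.


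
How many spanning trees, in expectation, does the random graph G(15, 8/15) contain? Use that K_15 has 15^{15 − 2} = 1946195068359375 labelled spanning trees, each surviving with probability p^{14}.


K_15 has 15^{15 − 2} = 1946195068359375 labelled spanning trees.
For each such spanning tree H, let X_H = 1 if all 14 edges of H are present in G. Then P[X_H = 1] = p^{14} = (8/15)^{14} = 4398046511104/29192926025390625.
By linearity of expectation: E[X] = Σ_H E[X_H] = 1946195068359375 · p^{14} = 1946195068359375 · 4398046511104/29192926025390625 = 4398046511104/15.
Numerically: E[X] ≈ 2.932e+11.

E[X] = 1946195068359375 · (8/15)^{14} = 4398046511104/15 ≈ 2.932e+11.


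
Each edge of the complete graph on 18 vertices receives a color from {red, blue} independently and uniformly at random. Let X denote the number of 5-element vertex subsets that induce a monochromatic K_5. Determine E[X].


Let X = Σ_S X_S over the C(18, 5) = 8568 subsets S of size 5, where X_S = 1 if the K_5 on S is monochromatic.
For a fixed S, the K_5 on S has C(5, 2) = 10 edges. P[all 10 edges red] = (1/2)^10, and likewise for blue, so P[monochromatic] = 2·(1/2)^10 = 2^{1 − 10} = 1/512.
By linearity of expectation: E[X] = C(18, 5) · 2^{1 − 10} = 8568 · 1/512 = 1071/64.
Numerically: E[X] ≈ 16.73438.

E[X] = C(18,5)·2^(1−C(5,2)) = 1071/64 ≈ 16.73438.


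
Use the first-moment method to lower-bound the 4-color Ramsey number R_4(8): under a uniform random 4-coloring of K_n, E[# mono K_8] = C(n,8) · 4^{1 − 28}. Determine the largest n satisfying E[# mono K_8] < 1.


We need C(n, 8) · 4^{1 − 28} < 1, i.e. C(n, 8) < 4^{28 − 1} = 18014398509481984.
Check values of n near the boundary:
  n = 402: C(402, 8) = 15770615726749950; 15770615726749950 < 18014398509481984? YES
  n = 403: C(403, 8) = 16090020602228430; 16090020602228430 < 18014398509481984? YES
  n = 404: C(404, 8) = 16415071523485570; 16415071523485570 < 18014398509481984? YES
  n = 405: C(405, 8) = 16745853821188050; 16745853821188050 < 18014398509481984? YES
  n = 406: C(406, 8) = 17082453897995850; 17082453897995850 < 18014398509481984? YES
  n = 407: C(407, 8) = 17424959239309050; 17424959239309050 < 18014398509481984? YES
  n = 408: C(408, 8) = 17773458424095231; 17773458424095231 < 18014398509481984? YES
  n = 409: C(409, 8) = 18128041135797879; 18128041135797879 < 18014398509481984? NO
  n = 410: C(410, 8) = 18488798173326195; 18488798173326195 < 18014398509481984? NO
  n = 411: C(411, 8) = 18855821462126715; 18855821462126715 < 18014398509481984? NO
The largest n with C(n, 8) < 18014398509481984 is n = 408 (where E[X] = 17773458424095231/18014398509481984 ≈ 0.9866). Hence R_4(8) > 408, i.e. R_4(8) ≥ 409.

Largest n = 408; hence R_4(8) > 408.


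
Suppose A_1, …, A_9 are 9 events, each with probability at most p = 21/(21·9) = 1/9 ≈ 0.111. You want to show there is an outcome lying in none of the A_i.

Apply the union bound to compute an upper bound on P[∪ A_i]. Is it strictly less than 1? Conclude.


Union bound: P[∪_{i=1}^{9} A_i] ≤ Σ_i P[A_i] ≤ 9·p = 9·(1/9) = 1.
Numerically: 1 ≈ 1.000.
Is 1 < 1? NO.
Since the bound 1 is ≥ 1, the union bound is uninformative here; it does NOT by itself certify existence.

9·p = 1 ≈ 1.000; existence NOT certified by the union bound.


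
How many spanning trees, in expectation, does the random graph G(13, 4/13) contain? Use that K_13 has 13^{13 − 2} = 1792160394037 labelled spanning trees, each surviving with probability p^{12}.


K_13 has 13^{13 − 2} = 1792160394037 labelled spanning trees.
For each such spanning tree H, let X_H = 1 if all 12 edges of H are present in G. Then P[X_H = 1] = p^{12} = (4/13)^{12} = 16777216/23298085122481.
By linearity of expectation: E[X] = Σ_H E[X_H] = 1792160394037 · p^{12} = 1792160394037 · 16777216/23298085122481 = 16777216/13.
Numerically: E[X] ≈ 1.2906e+06.

E[X] = 1792160394037 · (4/13)^{12} = 16777216/13 ≈ 1.2906e+06.


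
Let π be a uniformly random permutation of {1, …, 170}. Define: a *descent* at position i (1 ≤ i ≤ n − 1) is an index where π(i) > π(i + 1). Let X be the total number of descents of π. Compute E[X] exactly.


Write X = Σ X_I over i = 1, …, 169, with X_I the indicator of one descent.
There are 169 indicators.
For each fixed i, the pair (π(i), π(i+1)) is a uniformly random ordered pair of distinct values from {1, …, 170}; by symmetry P[π(i) > π(i+1)] = 1/2.
By linearity: E[X] = 169 · (1/2) = (170 − 1) · (1/2) = 169/2 ≈ 84.50000.

E[X] = 169/2 = 84.50000.


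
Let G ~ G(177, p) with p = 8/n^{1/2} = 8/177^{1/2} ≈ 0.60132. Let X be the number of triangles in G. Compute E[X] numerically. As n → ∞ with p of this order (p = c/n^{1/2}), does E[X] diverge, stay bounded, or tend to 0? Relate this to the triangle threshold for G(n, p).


Number of potential triangles: C(177, 3) = 908600.
Each occurs with probability p³ ≈ (0.60132)³ ≈ 2.1742529e-01.
By linearity: E[X] = C(177, 3)·p³ ≈ 908600 · 2.1742529e-01 ≈ 197552.62005.
Since α = 1/2 < 1, p = c/n^{1/2} ≫ 1/n is above the triangle threshold p ~ 1/n. Asymptotically E[X] ~ (c³/6)·n^{3(1−α)} = (8³/6)·n^{1.5} → ∞; triangles are abundant w.h.p.

E[X] ≈ 197552.62005; in regime p = Θ(1/n^{1/2}) E[X] diverges (above the triangle threshold p ~ 1/n).


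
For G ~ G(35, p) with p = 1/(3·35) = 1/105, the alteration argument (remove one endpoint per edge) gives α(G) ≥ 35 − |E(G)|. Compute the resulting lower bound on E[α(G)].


E[|E(G)|] = C(35, 2)·p = 595 · (1/105) = 17/3.
E[α(G)] ≥ n − E[|E(G)|] = 35 − 17/3 = 88/3.
Numerically: ≈ 29.333333.
(This is only a lower bound; the true E[α(G)] may be larger.)

E[α(G)] ≥ 88/3 ≈ 29.333333.


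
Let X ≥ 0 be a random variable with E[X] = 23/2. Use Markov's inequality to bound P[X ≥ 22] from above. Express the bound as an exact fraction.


μ = E[X] = 23/2, a = 22.
Markov: P[X ≥ 22] ≤ μ/a = (23/2)/22 = 23/44.
Numerically: ≈ 0.52273.
(Since a = 22 > μ = 11.50000, the bound 23/44 is < 1 and informative.)

P[X ≥ 22] ≤ 23/44 ≈ 0.52273.


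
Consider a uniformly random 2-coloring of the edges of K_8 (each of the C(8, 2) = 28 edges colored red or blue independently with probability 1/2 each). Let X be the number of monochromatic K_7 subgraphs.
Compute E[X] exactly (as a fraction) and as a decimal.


Let X = Σ_S X_S over the C(8, 7) = 8 subsets S of size 7, where X_S = 1 if the K_7 on S is monochromatic.
For a fixed S, the K_7 on S has C(7, 2) = 21 edges. P[all 21 edges red] = (1/2)^21, and likewise for blue, so P[monochromatic] = 2·(1/2)^21 = 2^{1 − 21} = 1/1048576.
Summing: E[X] = C(8, 7) · 2^{1 − 21} = 8 · 1/1048576 = 1/131072.
Numerically: E[X] ≈ 0.000008.

E[X] = C(8,7)·2^(1−C(7,2)) = 1/131072 ≈ 0.000008.


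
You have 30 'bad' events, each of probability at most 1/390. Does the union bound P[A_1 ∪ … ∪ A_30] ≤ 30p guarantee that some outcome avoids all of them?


Union bound: P[∪_{i=1}^{30} A_i] ≤ Σ_i P[A_i] ≤ 30·p = 30·(1/390) = 1/13.
Numerically: 1/13 ≈ 0.077.
Is 1/13 < 1? YES.
Since P[∪ A_i] ≤ 1/13 < 1, the complement has P[∩ A_i^c] ≥ 1 − 1/13 = 12/13 > 0, so some outcome avoids every A_i.

30·p = 1/13 ≈ 0.077; existence CERTIFIED by the union bound.


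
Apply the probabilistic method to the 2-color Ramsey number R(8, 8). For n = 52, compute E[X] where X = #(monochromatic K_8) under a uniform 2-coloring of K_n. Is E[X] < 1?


E[X] = C(52, 8) · 2^{1 − 28} = 752538150 · 2^{−27} = 752538150/134217728.
As a reduced fraction: E[X] = 376269075/67108864 ≈ 5.6068.
Is E[X] < 1? NO.
Since E[X] ≥ 1, the first-moment bound is inconclusive at n = 52; it does NOT by itself certify R(8, 8) > 52.

E[X] = 376269075/67108864 ≈ 5.6068; E[X] ≥ 1; first-moment method inconclusive here.


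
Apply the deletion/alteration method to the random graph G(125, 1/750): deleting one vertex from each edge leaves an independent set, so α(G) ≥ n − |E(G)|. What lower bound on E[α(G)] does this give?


E[|E(G)|] = C(125, 2)·p = 7750 · (1/750) = 31/3.
E[α(G)] ≥ n − E[|E(G)|] = 125 − 31/3 = 344/3.
Numerically: ≈ 114.66667.
(This is only a lower bound; the true E[α(G)] may be larger.)

E[α(G)] ≥ 344/3 ≈ 114.66667.


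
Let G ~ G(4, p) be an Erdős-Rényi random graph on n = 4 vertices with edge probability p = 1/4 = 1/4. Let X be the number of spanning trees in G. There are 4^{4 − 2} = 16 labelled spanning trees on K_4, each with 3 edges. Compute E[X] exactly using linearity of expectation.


K_4 has 4^{4 − 2} = 16 labelled spanning trees.
For each such spanning tree H, let X_H = 1 if all 3 edges of H are present in G. Then P[X_H = 1] = p^{3} = (1/4)^{3} = 1/64.
By linearity: E[X] = Σ_H E[X_H] = 16 · p^{3} = 16 · 1/64 = 1/4.
Numerically: E[X] ≈ 0.25.

E[X] = 16 · (1/4)^{3} = 1/4 ≈ 0.25.


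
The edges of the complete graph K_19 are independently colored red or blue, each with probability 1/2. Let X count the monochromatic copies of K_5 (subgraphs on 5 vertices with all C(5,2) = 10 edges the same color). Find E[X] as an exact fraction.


Let X = Σ_S X_S over the C(19, 5) = 11628 subsets S of size 5, where X_S = 1 if the K_5 on S is monochromatic.
For a fixed S, the K_5 on S has C(5, 2) = 10 edges. P[all 10 edges red] = (1/2)^10, and likewise for blue, so P[monochromatic] = 2·(1/2)^10 = 2^{1 − 10} = 1/512.
By linearity: E[X] = C(19, 5) · 2^{1 − 10} = 11628 · 1/512 = 2907/128.
Numerically: E[X] ≈ 22.71094.

E[X] = C(19,5)·2^(1−C(5,2)) = 2907/128 ≈ 22.71094.


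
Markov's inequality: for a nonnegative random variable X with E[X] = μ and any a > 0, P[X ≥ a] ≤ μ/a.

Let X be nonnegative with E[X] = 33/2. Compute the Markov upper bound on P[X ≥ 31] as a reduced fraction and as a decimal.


μ = E[X] = 33/2, a = 31.
Markov: P[X ≥ 31] ≤ μ/a = (33/2)/31 = 33/62.
Numerically: ≈ 0.5323.
(Since a = 31 > μ = 16.5000, the bound 33/62 is < 1 and informative.)

P[X ≥ 31] ≤ 33/62 ≈ 0.5323.


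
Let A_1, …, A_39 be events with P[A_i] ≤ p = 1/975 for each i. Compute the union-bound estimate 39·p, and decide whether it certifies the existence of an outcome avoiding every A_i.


Union bound: P[∪_{i=1}^{39} A_i] ≤ Σ_i P[A_i] ≤ 39·p = 39·(1/975) = 1/25.
Numerically: 1/25 ≈ 0.040000.
Is 1/25 < 1? YES.
Since P[∪ A_i] ≤ 1/25 < 1, the complement has P[∩ A_i^c] ≥ 1 − 1/25 = 24/25 > 0, so some outcome avoids every A_i.

39·p = 1/25 ≈ 0.040000; existence CERTIFIED by the union bound.


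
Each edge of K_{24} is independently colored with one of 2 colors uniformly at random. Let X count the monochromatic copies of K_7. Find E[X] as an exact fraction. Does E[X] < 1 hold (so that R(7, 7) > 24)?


E[X] = C(24, 7) · 2^{1 − 21} = 346104 · 2^{−20} = 346104/1048576.
As a reduced fraction: E[X] = 43263/131072 ≈ 0.3301.
Is E[X] < 1? YES.
Since E[X] < 1, there exists a 2-coloring of K_{24} with no monochromatic K_7; hence R(7, 7) > 24.

E[X] = 43263/131072 ≈ 0.3301; E[X] < 1, so R(7, 7) > 24.


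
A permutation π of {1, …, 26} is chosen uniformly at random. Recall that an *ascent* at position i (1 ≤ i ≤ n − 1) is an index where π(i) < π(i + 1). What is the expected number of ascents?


Write X = Σ X_I over i = 1, …, 25, with X_I the indicator of one ascent.
There are 25 indicators.
For each fixed i, the pair (π(i), π(i+1)) is a uniformly random ordered pair of distinct values from {1, …, 26}; by symmetry P[π(i) < π(i+1)] = 1/2.
By linearity: E[X] = 25 · (1/2) = (26 − 1) · (1/2) = 25/2 ≈ 12.500000.

E[X] = 25/2 = 12.500000.


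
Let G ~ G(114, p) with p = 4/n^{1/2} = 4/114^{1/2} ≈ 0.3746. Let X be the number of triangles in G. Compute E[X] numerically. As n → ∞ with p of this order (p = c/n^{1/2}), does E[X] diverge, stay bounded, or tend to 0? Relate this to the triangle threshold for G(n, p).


Number of potential triangles: C(114, 3) = 240464.
Each occurs with probability p³ ≈ (0.3746)³ ≈ 5.258026e-02.
By linearity: E[X] = C(114, 3)·p³ ≈ 240464 · 5.258026e-02 ≈ 12643.6587.
Since α = 1/2 < 1, p = c/n^{1/2} ≫ 1/n is above the triangle threshold p ~ 1/n. Asymptotically E[X] ~ (c³/6)·n^{3(1−α)} = (4³/6)·n^{1.5} → ∞; triangles are abundant w.h.p.

E[X] ≈ 12643.6587; in regime p = Θ(1/n^{1/2}) E[X] diverges (above the triangle threshold p ~ 1/n).


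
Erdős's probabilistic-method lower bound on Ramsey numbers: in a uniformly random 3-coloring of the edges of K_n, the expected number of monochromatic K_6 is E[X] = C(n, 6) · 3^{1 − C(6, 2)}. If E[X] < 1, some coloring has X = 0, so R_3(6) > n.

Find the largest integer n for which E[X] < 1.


We need C(n, 6) · 3^{1 − 15} < 1, i.e. C(n, 6) < 3^{15 − 1} = 4782969.
Check values of n near the boundary:
  n = 35: C(35, 6) = 1623160; 1623160 < 4782969? YES
  n = 36: C(36, 6) = 1947792; 1947792 < 4782969? YES
  n = 37: C(37, 6) = 2324784; 2324784 < 4782969? YES
  n = 38: C(38, 6) = 2760681; 2760681 < 4782969? YES
  n = 39: C(39, 6) = 3262623; 3262623 < 4782969? YES
  n = 40: C(40, 6) = 3838380; 3838380 < 4782969? YES
  n = 41: C(41, 6) = 4496388; 4496388 < 4782969? YES
  n = 42: C(42, 6) = 5245786; 5245786 < 4782969? NO
  n = 43: C(43, 6) = 6096454; 6096454 < 4782969? NO
The largest n with C(n, 6) < 4782969 is n = 41 (where E[X] = 1498796/1594323 ≈ 0.94008). Hence R_3(6) > 41, i.e. R_3(6) ≥ 42.

Largest n = 41; hence R_3(6) > 41.


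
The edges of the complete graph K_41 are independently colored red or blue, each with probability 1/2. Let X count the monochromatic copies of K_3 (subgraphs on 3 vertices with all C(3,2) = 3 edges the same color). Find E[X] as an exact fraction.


Let X = Σ_S X_S over the C(41, 3) = 10660 subsets S of size 3, where X_S = 1 if the K_3 on S is monochromatic.
For a fixed S, the K_3 on S has C(3, 2) = 3 edges. P[all 3 edges red] = (1/2)^3, and likewise for blue, so P[monochromatic] = 2·(1/2)^3 = 2^{1 − 3} = 1/4.
Summing: E[X] = C(41, 3) · 2^{1 − 3} = 10660 · 1/4 = 2665.
Numerically: E[X] ≈ 2665.000000.

E[X] = C(41,3)·2^(1−C(3,2)) = 2665 ≈ 2665.000000.


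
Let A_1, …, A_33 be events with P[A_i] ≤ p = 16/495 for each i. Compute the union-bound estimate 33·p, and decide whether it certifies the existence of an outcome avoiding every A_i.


Union bound: P[∪_{i=1}^{33} A_i] ≤ Σ_i P[A_i] ≤ 33·p = 33·(16/495) = 16/15.
Numerically: 16/15 ≈ 1.0667.
Is 16/15 < 1? NO.
Since the bound 16/15 is ≥ 1, the union bound is uninformative here; it does NOT by itself certify existence.

33·p = 16/15 ≈ 1.0667; existence NOT certified by the union bound.


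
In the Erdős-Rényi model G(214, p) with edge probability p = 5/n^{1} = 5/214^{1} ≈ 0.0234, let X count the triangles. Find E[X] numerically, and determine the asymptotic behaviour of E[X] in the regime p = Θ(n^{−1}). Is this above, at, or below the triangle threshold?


Number of potential triangles: C(214, 3) = 1610564.
Each occurs with probability p³ ≈ (0.0234)³ ≈ 1.27547e-05.
By linearity: E[X] = C(214, 3)·p³ ≈ 1610564 · 1.27547e-05 ≈ 20.542.
Here α = 1, so p = 5/n is exactly at the triangle threshold p ~ 1/n. Asymptotically E[X] → c³/6 = 5³/6 = 125/6 ≈ 20.833, a bounded constant. In this regime the triangle count is asymptotically Poisson(c³/6).

E[X] ≈ 20.542; in regime p = Θ(1/n^{1}) E[X] stays bounded (at the triangle threshold p ~ 1/n).


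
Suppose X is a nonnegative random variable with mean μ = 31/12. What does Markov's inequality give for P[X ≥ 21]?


μ = E[X] = 31/12, a = 21.
Markov: P[X ≥ 21] ≤ μ/a = (31/12)/21 = 31/252.
Numerically: ≈ 0.123016.
(Since a = 21 > μ = 2.583333, the bound 31/252 is < 1 and informative.)

P[X ≥ 21] ≤ 31/252 ≈ 0.123016.


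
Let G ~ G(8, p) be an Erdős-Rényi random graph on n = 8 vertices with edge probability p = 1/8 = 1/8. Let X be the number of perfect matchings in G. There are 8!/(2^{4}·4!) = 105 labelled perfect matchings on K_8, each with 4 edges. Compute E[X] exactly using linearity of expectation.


K_8 has 8!/(2^{4}·4!) = 105 labelled perfect matchings.
For each such perfect matching H, let X_H = 1 if all 4 edges of H are present in G. Then P[X_H = 1] = p^{4} = (1/8)^{4} = 1/4096.
By linearity: E[X] = Σ_H E[X_H] = 105 · p^{4} = 105 · 1/4096 = 105/4096.
Numerically: E[X] ≈ 0.0256348.

E[X] = 105 · (1/8)^{4} = 105/4096 ≈ 0.0256348.


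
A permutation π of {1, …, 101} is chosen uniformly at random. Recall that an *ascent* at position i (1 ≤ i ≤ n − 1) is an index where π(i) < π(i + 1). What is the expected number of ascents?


Write X = Σ X_I over i = 1, …, 100, with X_I the indicator of one ascent.
There are 100 indicators.
For each fixed i, the pair (π(i), π(i+1)) is a uniformly random ordered pair of distinct values from {1, …, 101}; by symmetry P[π(i) < π(i+1)] = 1/2.
By linearity: E[X] = 100 · (1/2) = (101 − 1) · (1/2) = 50 ≈ 50.00000.

E[X] = 50 = 50.00000.


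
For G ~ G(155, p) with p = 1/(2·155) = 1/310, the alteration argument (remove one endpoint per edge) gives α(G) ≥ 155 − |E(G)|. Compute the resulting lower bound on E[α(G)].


E[|E(G)|] = C(155, 2)·p = 11935 · (1/310) = 77/2.
E[α(G)] ≥ n − E[|E(G)|] = 155 − 77/2 = 233/2.
Numerically: ≈ 116.500.
(This is only a lower bound; the true E[α(G)] may be larger.)

E[α(G)] ≥ 233/2 ≈ 116.500.


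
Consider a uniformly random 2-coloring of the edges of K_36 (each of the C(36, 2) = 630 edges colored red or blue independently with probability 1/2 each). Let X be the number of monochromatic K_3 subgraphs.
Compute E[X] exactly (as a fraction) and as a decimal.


Let X = Σ_S X_S over the C(36, 3) = 7140 subsets S of size 3, where X_S = 1 if the K_3 on S is monochromatic.
For a fixed S, the K_3 on S has C(3, 2) = 3 edges. P[all 3 edges red] = (1/2)^3, and likewise for blue, so P[monochromatic] = 2·(1/2)^3 = 2^{1 − 3} = 1/4.
Summing: E[X] = C(36, 3) · 2^{1 − 3} = 7140 · 1/4 = 1785.
Numerically: E[X] ≈ 1785.0000.

E[X] = C(36,3)·2^(1−C(3,2)) = 1785 ≈ 1785.0000.


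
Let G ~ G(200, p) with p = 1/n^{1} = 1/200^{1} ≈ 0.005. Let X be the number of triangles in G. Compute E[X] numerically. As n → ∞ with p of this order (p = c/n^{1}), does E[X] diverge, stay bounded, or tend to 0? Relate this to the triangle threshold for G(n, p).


Number of potential triangles: C(200, 3) = 1313400.
Each occurs with probability p³ ≈ (0.005)³ ≈ 1.250000e-07.
By linearity: E[X] = C(200, 3)·p³ ≈ 1313400 · 1.250000e-07 ≈ 0.1642.
Here α = 1, so p = 1/n is exactly at the triangle threshold p ~ 1/n. Asymptotically E[X] → c³/6 = 1³/6 = 1/6 ≈ 0.1667, a bounded constant. In this regime the triangle count is asymptotically Poisson(c³/6).

E[X] ≈ 0.1642; in regime p = Θ(1/n^{1}) E[X] stays bounded (at the triangle threshold p ~ 1/n).


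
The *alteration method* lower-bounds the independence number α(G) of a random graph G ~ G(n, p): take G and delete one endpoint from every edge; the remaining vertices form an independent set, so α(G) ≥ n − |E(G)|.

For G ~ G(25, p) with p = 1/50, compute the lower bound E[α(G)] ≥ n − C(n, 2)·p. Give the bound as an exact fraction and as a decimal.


E[|E(G)|] = C(25, 2)·p = 300 · (1/50) = 6.
E[α(G)] ≥ n − E[|E(G)|] = 25 − 6 = 19.
Numerically: ≈ 19.000.
(This is only a lower bound; the true E[α(G)] may be larger.)

E[α(G)] ≥ 19 ≈ 19.000.


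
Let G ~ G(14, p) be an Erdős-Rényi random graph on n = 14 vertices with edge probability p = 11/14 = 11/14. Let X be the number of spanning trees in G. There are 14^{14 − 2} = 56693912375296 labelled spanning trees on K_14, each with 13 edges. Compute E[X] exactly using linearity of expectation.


K_14 has 14^{14 − 2} = 56693912375296 labelled spanning trees.
For each such spanning tree H, let X_H = 1 if all 13 edges of H are present in G. Then P[X_H = 1] = p^{13} = (11/14)^{13} = 34522712143931/793714773254144.
Summing the indicators: E[X] = Σ_H E[X_H] = 56693912375296 · p^{13} = 56693912375296 · 34522712143931/793714773254144 = 34522712143931/14.
Numerically: E[X] ≈ 2.46591e+12.

E[X] = 56693912375296 · (11/14)^{13} = 34522712143931/14 ≈ 2.46591e+12.


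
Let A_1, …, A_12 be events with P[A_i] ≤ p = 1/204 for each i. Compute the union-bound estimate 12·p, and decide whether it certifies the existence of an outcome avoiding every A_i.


Union bound: P[∪_{i=1}^{12} A_i] ≤ Σ_i P[A_i] ≤ 12·p = 12·(1/204) = 1/17.
Numerically: 1/17 ≈ 0.058824.
Is 1/17 < 1? YES.
Since P[∪ A_i] ≤ 1/17 < 1, the complement has P[∩ A_i^c] ≥ 1 − 1/17 = 16/17 > 0, so some outcome avoids every A_i.

12·p = 1/17 ≈ 0.058824; existence CERTIFIED by the union bound.


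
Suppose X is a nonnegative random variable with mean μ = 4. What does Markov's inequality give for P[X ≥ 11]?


μ = E[X] = 4, a = 11.
Markov: P[X ≥ 11] ≤ μ/a = (4)/11 = 4/11.
Numerically: ≈ 0.363636.
(Since a = 11 > μ = 4.000000, the bound 4/11 is < 1 and informative.)

P[X ≥ 11] ≤ 4/11 ≈ 0.363636.


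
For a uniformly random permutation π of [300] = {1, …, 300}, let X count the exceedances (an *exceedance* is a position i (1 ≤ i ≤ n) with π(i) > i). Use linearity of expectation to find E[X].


Write X = Σ_{i=1}^{300} X_i, where X_i = 1_{π(i) > i}.
For each fixed i, π(i) is uniform over {1, …, 300} (marginal of a uniform permutation), so P[π(i) > i] = (n − i)/n. Summing: Σ_{i=1}^{300} (n − i)/n = (0 + 1 + … + 299)/300 = 300(300 − 1)/(2·300) = (300 − 1)/2.
Hence E[X] = Σ_{i=1}^{300} (300 − i)/300 = 299/2 ≈ 149.5000.

E[X] = 299/2 = 149.5000.


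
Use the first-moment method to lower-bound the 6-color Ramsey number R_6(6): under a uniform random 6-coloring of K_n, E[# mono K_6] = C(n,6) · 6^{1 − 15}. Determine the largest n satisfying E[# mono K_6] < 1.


We need C(n, 6) · 6^{1 − 15} < 1, i.e. C(n, 6) < 6^{15 − 1} = 78364164096.
Check values of n near the boundary:
  n = 196: C(196, 6) = 72887293024; 72887293024 < 78364164096? YES
  n = 197: C(197, 6) = 75176946208; 75176946208 < 78364164096? YES
  n = 198: C(198, 6) = 77526225777; 77526225777 < 78364164096? YES
  n = 199: C(199, 6) = 79936367511; 79936367511 < 78364164096? NO
The largest n with C(n, 6) < 78364164096 is n = 198 (where E[X] = 25842075259/26121388032 ≈ 0.989307). Hence R_6(6) > 198, i.e. R_6(6) ≥ 199.

Largest n = 198; hence R_6(6) > 198.


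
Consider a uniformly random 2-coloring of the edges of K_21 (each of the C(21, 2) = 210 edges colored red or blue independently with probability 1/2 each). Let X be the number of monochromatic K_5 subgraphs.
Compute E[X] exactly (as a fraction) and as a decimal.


Let X = Σ_S X_S over the C(21, 5) = 20349 subsets S of size 5, where X_S = 1 if the K_5 on S is monochromatic.
For a fixed S, the K_5 on S has C(5, 2) = 10 edges. P[all 10 edges red] = (1/2)^10, and likewise for blue, so P[monochromatic] = 2·(1/2)^10 = 2^{1 − 10} = 1/512.
By linearity: E[X] = C(21, 5) · 2^{1 − 10} = 20349 · 1/512 = 20349/512.
Numerically: E[X] ≈ 39.744141.

E[X] = C(21,5)·2^(1−C(5,2)) = 20349/512 ≈ 39.744141.


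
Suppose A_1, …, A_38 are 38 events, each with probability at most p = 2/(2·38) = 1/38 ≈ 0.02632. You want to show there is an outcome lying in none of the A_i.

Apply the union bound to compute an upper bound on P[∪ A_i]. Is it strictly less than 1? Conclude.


Union bound: P[∪_{i=1}^{38} A_i] ≤ Σ_i P[A_i] ≤ 38·p = 38·(1/38) = 1.
Numerically: 1 ≈ 1.00000.
Is 1 < 1? NO.
Since the bound 1 is ≥ 1, the union bound is uninformative here; it does NOT by itself certify existence.

38·p = 1 ≈ 1.00000; existence NOT certified by the union bound.


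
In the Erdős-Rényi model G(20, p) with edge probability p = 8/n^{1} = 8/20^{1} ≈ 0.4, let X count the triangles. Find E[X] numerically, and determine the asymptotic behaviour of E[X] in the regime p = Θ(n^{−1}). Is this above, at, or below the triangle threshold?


Number of potential triangles: C(20, 3) = 1140.
Each occurs with probability p³ ≈ (0.4)³ ≈ 6.40000e-02.
By linearity: E[X] = C(20, 3)·p³ ≈ 1140 · 6.40000e-02 ≈ 72.960.
Here α = 1, so p = 8/n is exactly at the triangle threshold p ~ 1/n. Asymptotically E[X] → c³/6 = 8³/6 = 256/3 ≈ 85.333, a bounded constant. In this regime the triangle count is asymptotically Poisson(c³/6).

E[X] ≈ 72.960; in regime p = Θ(1/n^{1}) E[X] stays bounded (at the triangle threshold p ~ 1/n).
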